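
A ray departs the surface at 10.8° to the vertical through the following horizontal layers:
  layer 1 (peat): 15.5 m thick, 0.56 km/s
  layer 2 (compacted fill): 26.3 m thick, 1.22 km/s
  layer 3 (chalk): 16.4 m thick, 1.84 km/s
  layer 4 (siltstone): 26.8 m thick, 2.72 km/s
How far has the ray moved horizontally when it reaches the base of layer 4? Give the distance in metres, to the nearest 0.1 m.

86.4 m

Ray parameter p = sin 10.8° / 0.56 km/s = 3.3461e-01 s/km.
Layer 1: θ = 10.80°; offset = 15.5·tan 10.80° = 2.957 m.
Layer 2: sin θ = p·1.22 = 0.4082 → θ = 24.09°; offset = 26.3·tan 24.09° = 11.761 m.
Layer 3: sin θ = p·1.84 = 0.6157 → θ = 38.00°; offset = 16.4·tan 38.00° = 12.814 m.
Layer 4: sin θ = p·2.72 = 0.9101 → θ = 65.52°; offset = 26.8·tan 65.52° = 58.874 m.
Summing the layer offsets gives 86.405 m.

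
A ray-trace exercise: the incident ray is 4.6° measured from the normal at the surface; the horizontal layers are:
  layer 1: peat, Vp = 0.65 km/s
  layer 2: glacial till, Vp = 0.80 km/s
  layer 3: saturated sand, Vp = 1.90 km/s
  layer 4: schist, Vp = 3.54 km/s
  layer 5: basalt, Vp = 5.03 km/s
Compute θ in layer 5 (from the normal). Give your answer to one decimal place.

38.4°

Snell's law across each interface conserves sin θ / V, so sin θ_5 = V_5·sin θ₁/V₁.
sin θ_5 = 5.03 × sin 4.6° / 0.65 = 0.6206.
θ_5 = 38.36° from the vertical.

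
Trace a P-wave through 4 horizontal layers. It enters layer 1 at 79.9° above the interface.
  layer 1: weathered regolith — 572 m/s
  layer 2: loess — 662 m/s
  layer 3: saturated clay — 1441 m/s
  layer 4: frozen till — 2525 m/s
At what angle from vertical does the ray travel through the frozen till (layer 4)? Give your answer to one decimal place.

50.7°

From the normal: θ₁ = 90° − 79.9° = 10.1°.
Snell's law across each interface conserves sin θ / V, so sin θ_4 = V_4·sin θ₁/V₁.
sin θ_4 = 2525 × sin 10.1° / 572 = 0.7741.
θ_4 = arcsin 0.7741 = 50.73°.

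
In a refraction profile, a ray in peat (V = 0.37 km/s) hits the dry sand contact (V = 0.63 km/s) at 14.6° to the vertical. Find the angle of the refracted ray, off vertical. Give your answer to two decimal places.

sin θ₁/V₁ = sin θ₂/V₂ ⇒ sin θ₂ = 0.63·sin 14.6°/0.37 = 0.63·0.2521/0.37 = 0.4292.
θ₂ = arcsin 0.4292 = 25.42° from the normal.

25.42°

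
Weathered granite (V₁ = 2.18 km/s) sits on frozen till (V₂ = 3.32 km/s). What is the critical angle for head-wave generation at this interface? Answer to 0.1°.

Critical incidence: sin θ_c = V₁/V₂ = 2.18/3.32 = 0.6566.
θ_c = arcsin 0.6566 = 41.04°.

41.0°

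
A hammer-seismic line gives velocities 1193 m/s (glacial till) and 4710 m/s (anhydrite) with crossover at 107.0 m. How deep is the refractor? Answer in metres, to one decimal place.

h = (x_cross/2)·√((V₂−V₁)/(V₂+V₁)).
(V₂−V₁)/(V₂+V₁) = (4710−1193)/(4710+1193) = 0.5958; √ = 0.7719.
h = (107.0/2)·0.7719 = 41.30 m.

41.3 m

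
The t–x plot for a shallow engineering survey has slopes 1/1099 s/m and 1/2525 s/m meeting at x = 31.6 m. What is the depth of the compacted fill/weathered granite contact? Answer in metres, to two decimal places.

9.91 m

h = (x_cross/2)·√((V₂−V₁)/(V₂+V₁)).
(V₂−V₁)/(V₂+V₁) = (2525−1099)/(2525+1099) = 0.3935; √ = 0.6273.
h = (31.6/2)·0.6273 = 9.91 m.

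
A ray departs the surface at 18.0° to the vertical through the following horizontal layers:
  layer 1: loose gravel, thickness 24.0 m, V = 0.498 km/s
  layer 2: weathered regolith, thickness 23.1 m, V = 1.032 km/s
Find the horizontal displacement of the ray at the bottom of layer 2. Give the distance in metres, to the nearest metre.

27 m

Ray parameter p = sin 18.0° / 0.498 km/s = 6.2052e-01 s/km.
Layer 1: θ = 18.00°; offset = 24.0·tan 18.00° = 7.798 m.
Layer 2: sin θ = p·1.032 = 0.6404 → θ = 39.82°; offset = 23.1·tan 39.82° = 19.260 m.
Summing the layer offsets gives 27.058 m.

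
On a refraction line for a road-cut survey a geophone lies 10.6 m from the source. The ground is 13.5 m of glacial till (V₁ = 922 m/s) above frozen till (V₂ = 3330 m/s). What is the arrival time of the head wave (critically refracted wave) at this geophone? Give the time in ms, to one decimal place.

θ_c = arcsin(V₁/V₂) = arcsin(922/3330) = 16.07°, cos θ_c = 0.9609.
Intercept time tᵢ = 2h cos θ_c / V₁ = 2·13.5·0.9609/922 = 0.02814 s.
t = x/V₂ + tᵢ = 10.6/3330 + 0.02814 = 0.03132 s.

31.3 ms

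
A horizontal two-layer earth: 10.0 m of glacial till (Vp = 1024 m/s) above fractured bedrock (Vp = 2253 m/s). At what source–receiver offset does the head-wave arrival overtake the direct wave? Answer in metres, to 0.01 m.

x_cross = 2h·√((V₂+V₁)/(V₂−V₁)).
(V₂+V₁)/(V₂−V₁) = (2253+1024)/(2253−1024) = 2.6664; √ = 1.6329.
x_cross = 2·10.0·1.6329 = 32.66 m.

32.66 m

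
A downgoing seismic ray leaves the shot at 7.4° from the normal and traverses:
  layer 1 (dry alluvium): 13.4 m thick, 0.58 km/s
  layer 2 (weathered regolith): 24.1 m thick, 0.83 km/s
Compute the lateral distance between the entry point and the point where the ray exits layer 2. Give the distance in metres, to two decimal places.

6.26 m

Ray parameter p = sin 7.4° / 0.58 km/s = 2.2206e-01 s/km.
Layer 1: θ = 7.40°; offset = 13.4·tan 7.40° = 1.7404 m.
Layer 2: sin θ = p·0.83 = 0.1843 → θ = 10.62°; offset = 24.1·tan 10.62° = 4.5193 m.
Σ offsets = 6.2597 m.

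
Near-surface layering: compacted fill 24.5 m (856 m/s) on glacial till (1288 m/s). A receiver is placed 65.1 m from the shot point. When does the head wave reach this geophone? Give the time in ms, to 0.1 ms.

t = x/V₂ + 2h·√(V₂²−V₁²)/(V₁V₂).
√(V₂²−V₁²) = √(1288²−856²) = 962.4 m/s; delay term = 2·24.5·962.4/(856·1288) = 0.04277 s.
t = 65.1/1288 + 0.04277 = 0.09332 s.

93.3 ms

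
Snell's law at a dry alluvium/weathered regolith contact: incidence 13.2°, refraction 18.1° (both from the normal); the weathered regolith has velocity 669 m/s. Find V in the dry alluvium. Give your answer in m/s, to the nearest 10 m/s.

sin 13.2° = 0.2284; sin 18.1° = 0.3107.
V₁ = V₂·(sin θ₁/sin θ₂) = 669·(0.2284/0.3107) = 491.72 m/s.

490 m/s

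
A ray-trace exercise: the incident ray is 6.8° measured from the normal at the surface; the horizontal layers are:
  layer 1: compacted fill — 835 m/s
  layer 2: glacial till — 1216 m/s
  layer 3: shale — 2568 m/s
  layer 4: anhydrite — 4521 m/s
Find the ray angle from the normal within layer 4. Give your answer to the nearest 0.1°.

Snell's law across each interface conserves sin θ / V, so sin θ_4 = V_4·sin θ₁/V₁.
sin θ_4 = 4521 × sin 6.8° / 835 = 0.6411.
θ_4 = arcsin 0.6411 = 39.87°.

39.9°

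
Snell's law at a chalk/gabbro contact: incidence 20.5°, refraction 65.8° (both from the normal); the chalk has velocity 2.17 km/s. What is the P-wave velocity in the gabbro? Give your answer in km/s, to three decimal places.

Snell's law: sin 20.5°/V₁ = sin 65.8°/V₂.
V₂ = V₁·sin 65.8°/sin 20.5° = 2.17 × 2.6045 = 5.652 km/s.

5.652 km/s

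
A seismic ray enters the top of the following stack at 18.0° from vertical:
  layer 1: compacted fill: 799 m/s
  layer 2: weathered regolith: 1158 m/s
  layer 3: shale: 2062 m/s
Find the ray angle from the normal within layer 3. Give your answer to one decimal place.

52.9°

Ray parameter p = sin 18.0° / 799 = 3.8675e-04 s/m.
sin θ_3 = p·V_3 = 3.8675e-04 × 2062 = 0.7975.
θ_3 = arcsin 0.7975 = 52.89°.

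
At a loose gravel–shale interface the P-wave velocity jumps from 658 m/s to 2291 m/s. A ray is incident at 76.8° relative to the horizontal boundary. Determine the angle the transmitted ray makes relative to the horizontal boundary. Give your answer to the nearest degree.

37°

Angle from the normal: 90° − 76.8° = 13.2°.
Snell's law: sin θ₂ = (V₂/V₁)·sin θ₁ = (2291/658)·sin 13.2° = 0.7951.
θ₂ = arcsin 0.7951 = 52.66° from the normal.
From the interface: 90° − 52.66° = 37.34°.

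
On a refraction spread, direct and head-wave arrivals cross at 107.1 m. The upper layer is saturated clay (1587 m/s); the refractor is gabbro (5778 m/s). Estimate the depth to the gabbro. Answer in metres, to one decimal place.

x_cross = 2h·√((V₂+V₁)/(V₂−V₁)) → h = x_cross / (2·√((V₂+V₁)/(V₂−V₁))).
√((V₂+V₁)/(V₂−V₁)) = √((5778+1587)/(5778−1587)) = 1.3256.
h = 107.1 / (2·1.3256) = 40.40 m.

40.4 m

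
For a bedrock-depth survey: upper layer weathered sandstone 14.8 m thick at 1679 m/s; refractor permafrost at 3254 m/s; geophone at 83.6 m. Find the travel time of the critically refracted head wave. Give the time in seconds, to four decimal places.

0.0408 s

θ_c = arcsin(V₁/V₂) = arcsin(1679/3254) = 31.06°, cos θ_c = 0.8566.
Intercept time tᵢ = 2h cos θ_c / V₁ = 2·14.8·0.8566/1679 = 0.01510 s.
t = x/V₂ + tᵢ = 83.6/3254 + 0.01510 = 0.04079 s.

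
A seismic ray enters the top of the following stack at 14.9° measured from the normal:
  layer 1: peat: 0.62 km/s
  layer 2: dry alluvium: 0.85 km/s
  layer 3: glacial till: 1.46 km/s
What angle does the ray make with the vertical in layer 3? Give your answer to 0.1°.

37.3°

Snell's law across each interface conserves sin θ / V, so sin θ_3 = V_3·sin θ₁/V₁.
sin θ_3 = 1.46 × sin 14.9° / 0.62 = 0.6055.
θ_3 = arcsin 0.6055 = 37.27°.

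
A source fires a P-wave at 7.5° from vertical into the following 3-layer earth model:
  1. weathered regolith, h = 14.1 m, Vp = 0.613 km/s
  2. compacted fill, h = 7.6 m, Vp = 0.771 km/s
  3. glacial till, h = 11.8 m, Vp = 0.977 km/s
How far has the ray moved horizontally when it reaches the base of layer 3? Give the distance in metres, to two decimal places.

Apply Snell's law at each interface; in layer i the horizontal offset is hᵢ·tan θᵢ.
Layer 1: θ = 7.50°; offset = 14.1·tan 7.50° = 1.8563 m.
Layer 2: sin θ = 0.771·sin 7.5°/0.613 = 0.1642, θ = 9.45°; offset = 7.6·tan 9.45° = 1.2648 m.
Layer 3: sin θ = 0.977·sin 7.5°/0.613 = 0.2080, θ = 12.01°; offset = 11.8·tan 12.01° = 2.5097 m.
Σ offsets = 5.6308 m.

5.63 m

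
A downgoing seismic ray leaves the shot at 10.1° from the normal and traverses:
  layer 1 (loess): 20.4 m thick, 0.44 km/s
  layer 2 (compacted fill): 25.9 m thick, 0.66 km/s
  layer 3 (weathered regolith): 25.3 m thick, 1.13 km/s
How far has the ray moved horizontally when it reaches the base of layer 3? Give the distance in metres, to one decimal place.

Apply Snell's law at each interface; in layer i the horizontal offset is hᵢ·tan θᵢ.
Layer 1: θ = 10.10°; offset = 20.4·tan 10.10° = 3.634 m.
Layer 2: sin θ = 0.66·sin 10.1°/0.44 = 0.2631, θ = 15.25°; offset = 25.9·tan 15.25° = 7.062 m.
Layer 3: sin θ = 1.13·sin 10.1°/0.44 = 0.4504, θ = 26.77°; offset = 25.3·tan 26.77° = 12.762 m.
Σ offsets = 23.458 m.

23.5 m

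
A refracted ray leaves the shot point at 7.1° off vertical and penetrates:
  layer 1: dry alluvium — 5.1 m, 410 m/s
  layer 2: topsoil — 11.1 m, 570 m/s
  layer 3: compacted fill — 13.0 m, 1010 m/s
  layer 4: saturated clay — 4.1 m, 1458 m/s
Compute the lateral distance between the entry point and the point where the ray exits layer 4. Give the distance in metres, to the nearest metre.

Apply Snell's law at each interface; in layer i the horizontal offset is hᵢ·tan θᵢ.
Layer 1: θ = 7.10°; offset = 5.1·tan 7.10° = 0.635 m.
Layer 2: sin θ = 570·sin 7.1°/410 = 0.1718, θ = 9.89°; offset = 11.1·tan 9.89° = 1.936 m.
Layer 3: sin θ = 1010·sin 7.1°/410 = 0.3045, θ = 17.73°; offset = 13.0·tan 17.73° = 4.156 m.
Layer 4: sin θ = 1458·sin 7.1°/410 = 0.4395, θ = 26.07°; offset = 4.1·tan 26.07° = 2.006 m.
Total horizontal offset = 8.733 m.

9 m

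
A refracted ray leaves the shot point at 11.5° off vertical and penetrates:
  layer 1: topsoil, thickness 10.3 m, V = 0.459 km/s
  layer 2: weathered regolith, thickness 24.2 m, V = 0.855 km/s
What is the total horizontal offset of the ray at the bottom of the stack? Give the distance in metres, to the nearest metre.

Ray parameter p = sin 11.5° / 0.459 km/s = 4.3435e-01 s/km.
Layer 1: θ = 11.50°; offset = 10.3·tan 11.50° = 2.096 m.
Layer 2: sin θ = p·0.855 = 0.3714 → θ = 21.80°; offset = 24.2·tan 21.80° = 9.679 m.
Summing the layer offsets gives 11.775 m.

12 m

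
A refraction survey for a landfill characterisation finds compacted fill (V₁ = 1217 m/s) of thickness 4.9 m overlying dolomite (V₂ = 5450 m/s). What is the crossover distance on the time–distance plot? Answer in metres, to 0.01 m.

x_cross = 2h·√((V₂+V₁)/(V₂−V₁)).
(V₂+V₁)/(V₂−V₁) = (5450+1217)/(5450−1217) = 1.5750; √ = 1.2550.
x_cross = 2·4.9·1.2550 = 12.30 m.

12.30 m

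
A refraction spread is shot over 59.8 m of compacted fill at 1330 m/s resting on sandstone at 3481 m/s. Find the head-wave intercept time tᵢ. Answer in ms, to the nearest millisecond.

83 ms

θ_c = arcsin(V₁/V₂) = arcsin(1330/3481) = 22.46°; cos θ_c = 0.9241.
tᵢ = 2h·cos θ_c / V₁ = 2·59.8·0.9241 / 1330 = 0.08310 s.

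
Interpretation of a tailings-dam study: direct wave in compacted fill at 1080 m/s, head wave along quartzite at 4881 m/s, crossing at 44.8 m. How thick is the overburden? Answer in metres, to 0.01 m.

17.89 m

h = (x_cross/2)·√((V₂−V₁)/(V₂+V₁)).
(V₂−V₁)/(V₂+V₁) = (4881−1080)/(4881+1080) = 0.6376; √ = 0.7985.
h = (44.8/2)·0.7985 = 17.89 m.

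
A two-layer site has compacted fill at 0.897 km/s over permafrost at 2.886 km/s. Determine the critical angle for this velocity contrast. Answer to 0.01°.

18.11°

Critical incidence: sin θ_c = V₁/V₂ = 0.897/2.886 = 0.3108.
θ_c = arcsin 0.3108 = 18.11°.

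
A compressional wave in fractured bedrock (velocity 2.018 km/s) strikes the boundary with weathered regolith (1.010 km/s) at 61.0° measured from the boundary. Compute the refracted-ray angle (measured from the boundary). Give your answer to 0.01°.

75.96°

Convert to the normal: θ₁ = 90° − 61.0° = 29.0°.
sin θ₁/V₁ = sin θ₂/V₂ ⇒ sin θ₂ = 1.010·sin 29.0°/2.018 = 1.010·0.4848/2.018 = 0.2426.
θ₂ = sin⁻¹(0.2426) = 14.04° (from vertical).
From the interface: 90° − 14.04° = 75.96°.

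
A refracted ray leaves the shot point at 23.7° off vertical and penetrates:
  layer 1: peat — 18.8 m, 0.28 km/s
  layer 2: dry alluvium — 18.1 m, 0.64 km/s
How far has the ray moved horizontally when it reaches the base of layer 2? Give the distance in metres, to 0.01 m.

50.37 m

Apply Snell's law at each interface; in layer i the horizontal offset is hᵢ·tan θᵢ.
Layer 1: θ = 23.70°; offset = 18.8·tan 23.70° = 8.2526 m.
Layer 2: sin θ = 0.64·sin 23.7°/0.28 = 0.9187, θ = 66.74°; offset = 18.1·tan 66.74° = 42.1132 m.
Σ offsets = 50.3658 m.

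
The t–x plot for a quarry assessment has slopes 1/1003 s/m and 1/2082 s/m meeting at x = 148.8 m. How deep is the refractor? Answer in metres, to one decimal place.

x_cross = 2h·√((V₂+V₁)/(V₂−V₁)) → h = x_cross / (2·√((V₂+V₁)/(V₂−V₁))).
√((V₂+V₁)/(V₂−V₁)) = √((2082+1003)/(2082−1003)) = 1.6909.
h = 148.8 / (2·1.6909) = 44.00 m.

44.0 m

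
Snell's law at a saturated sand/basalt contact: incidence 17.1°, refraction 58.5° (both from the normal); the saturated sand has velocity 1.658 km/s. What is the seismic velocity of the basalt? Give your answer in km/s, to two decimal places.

4.81 km/s

Snell's law: sin 17.1°/V₁ = sin 58.5°/V₂.
V₂ = V₁·sin 58.5°/sin 17.1° = 1.658 × 2.8997 = 4.81 km/s.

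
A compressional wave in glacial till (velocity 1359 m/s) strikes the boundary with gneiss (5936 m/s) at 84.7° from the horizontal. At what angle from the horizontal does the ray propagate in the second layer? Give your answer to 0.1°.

Convert to the normal: θ₁ = 90° − 84.7° = 5.3°.
sin θ₁/V₁ = sin θ₂/V₂ ⇒ sin θ₂ = 5936·sin 5.3°/1359 = 5936·0.0924/1359 = 0.4035.
θ₂ = sin⁻¹(0.4035) = 23.80° (from vertical).
From the interface: 90° − 23.80° = 66.20°.

66.2°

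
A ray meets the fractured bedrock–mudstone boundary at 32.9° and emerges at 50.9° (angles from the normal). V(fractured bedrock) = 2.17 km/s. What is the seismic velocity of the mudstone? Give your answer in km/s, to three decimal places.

sin 32.9° = 0.5432; sin 50.9° = 0.7760.
V₂ = V₁·(sin θ₂/sin θ₁) = 2.17·(0.7760/0.5432) = 3.100 km/s.

3.100 km/s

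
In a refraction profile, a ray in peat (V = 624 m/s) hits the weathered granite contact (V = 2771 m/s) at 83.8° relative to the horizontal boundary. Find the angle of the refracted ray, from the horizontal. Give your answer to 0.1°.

Convert to the normal: θ₁ = 90° − 83.8° = 6.2°.
sin θ₁/V₁ = sin θ₂/V₂ ⇒ sin θ₂ = 2771·sin 6.2°/624 = 2771·0.1080/624 = 0.4796.
θ₂ = sin⁻¹(0.4796) = 28.66° (from vertical).
From the interface: 90° − 28.66° = 61.34°.

61.3°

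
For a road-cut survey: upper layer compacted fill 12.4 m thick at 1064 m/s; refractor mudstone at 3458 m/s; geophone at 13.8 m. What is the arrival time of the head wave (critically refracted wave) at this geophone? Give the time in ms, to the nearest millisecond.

θ_c = arcsin(V₁/V₂) = arcsin(1064/3458) = 17.92°, cos θ_c = 0.9515.
Intercept time tᵢ = 2h cos θ_c / V₁ = 2·12.4·0.9515/1064 = 0.02218 s.
t = x/V₂ + tᵢ = 13.8/3458 + 0.02218 = 0.02617 s.

26 ms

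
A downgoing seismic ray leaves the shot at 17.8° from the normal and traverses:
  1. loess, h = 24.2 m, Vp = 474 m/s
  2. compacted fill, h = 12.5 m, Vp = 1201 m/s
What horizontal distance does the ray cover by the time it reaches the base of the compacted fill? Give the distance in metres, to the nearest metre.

23 m

p = sin θ₁/V₁ = sin 17.8°/474 = 6.4493e-04 s/m is conserved through the stack.
Layer 1: θ = 17.80°; offset = 24.2·tan 17.80° = 7.770 m.
Layer 2: sin θ = p·1201 = 0.7746 → θ = 50.76°; offset = 12.5·tan 50.76° = 15.307 m.
Total horizontal offset = 23.077 m.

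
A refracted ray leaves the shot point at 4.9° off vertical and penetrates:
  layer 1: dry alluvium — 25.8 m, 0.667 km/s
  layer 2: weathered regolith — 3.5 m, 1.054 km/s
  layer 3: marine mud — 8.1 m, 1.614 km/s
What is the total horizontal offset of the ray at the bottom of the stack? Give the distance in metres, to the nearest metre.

4 m

Ray parameter p = sin 4.9° / 0.667 km/s = 1.2806e-01 s/km.
Layer 1: θ = 4.90°; offset = 25.8·tan 4.90° = 2.212 m.
Layer 2: sin θ = p·1.054 = 0.1350 → θ = 7.76°; offset = 3.5·tan 7.76° = 0.477 m.
Layer 3: sin θ = p·1.614 = 0.2067 → θ = 11.93°; offset = 8.1·tan 11.93° = 1.711 m.
Total horizontal offset = 4.400 m.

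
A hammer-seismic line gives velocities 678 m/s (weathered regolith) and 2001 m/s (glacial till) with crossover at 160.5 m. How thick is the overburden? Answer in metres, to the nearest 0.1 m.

h = (x_cross/2)·√((V₂−V₁)/(V₂+V₁)).
(V₂−V₁)/(V₂+V₁) = (2001−678)/(2001+678) = 0.4938; √ = 0.7027.
h = (160.5/2)·0.7027 = 56.39 m.

56.4 m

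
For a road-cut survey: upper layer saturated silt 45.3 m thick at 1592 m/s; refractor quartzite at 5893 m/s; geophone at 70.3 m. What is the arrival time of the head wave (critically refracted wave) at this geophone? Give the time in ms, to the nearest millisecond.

67 ms

θ_c = arcsin(V₁/V₂) = arcsin(1592/5893) = 15.67°, cos θ_c = 0.9628.
Intercept time tᵢ = 2h cos θ_c / V₁ = 2·45.3·0.9628/1592 = 0.05479 s.
t = x/V₂ + tᵢ = 70.3/5893 + 0.05479 = 0.06672 s.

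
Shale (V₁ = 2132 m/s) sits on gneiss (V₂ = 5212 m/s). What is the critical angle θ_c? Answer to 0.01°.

24.15°

Critical incidence: sin θ_c = V₁/V₂ = 2132/5212 = 0.4091.
θ_c = arcsin 0.4091 = 24.15°.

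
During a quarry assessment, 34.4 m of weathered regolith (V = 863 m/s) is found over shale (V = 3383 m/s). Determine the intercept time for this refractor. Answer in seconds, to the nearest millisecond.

θ_c = arcsin(V₁/V₂) = arcsin(863/3383) = 14.78°; cos θ_c = 0.9669.
tᵢ = 2h·cos θ_c / V₁ = 2·34.4·0.9669 / 863 = 0.07708 s.

0.077 s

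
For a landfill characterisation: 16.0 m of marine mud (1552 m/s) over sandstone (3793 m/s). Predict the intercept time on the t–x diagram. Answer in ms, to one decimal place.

tᵢ = 2h·√(V₂²−V₁²)/(V₁V₂).
√(V₂²−V₁²) = √(3793²−1552²) = 3460.9 m/s.
tᵢ = 2·16.0·3460.9/(1552·3793) = 0.01881 s.

18.8 ms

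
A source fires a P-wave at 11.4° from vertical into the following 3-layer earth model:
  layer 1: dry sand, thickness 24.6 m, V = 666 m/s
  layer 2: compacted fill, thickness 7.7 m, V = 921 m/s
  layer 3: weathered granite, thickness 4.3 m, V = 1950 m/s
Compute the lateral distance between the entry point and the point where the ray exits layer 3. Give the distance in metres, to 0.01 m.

Apply Snell's law at each interface; in layer i the horizontal offset is hᵢ·tan θᵢ.
Layer 1: θ = 11.40°; offset = 24.6·tan 11.40° = 4.9602 m.
Layer 2: sin θ = 921·sin 11.4°/666 = 0.2733, θ = 15.86°; offset = 7.7·tan 15.86° = 2.1880 m.
Layer 3: sin θ = 1950·sin 11.4°/666 = 0.5787, θ = 35.36°; offset = 4.3·tan 35.36° = 3.0514 m.
Σ offsets = 10.1997 m.

10.20 m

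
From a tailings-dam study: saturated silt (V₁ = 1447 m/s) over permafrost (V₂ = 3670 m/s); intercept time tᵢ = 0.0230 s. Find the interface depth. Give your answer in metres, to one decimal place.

θ_c = arcsin(1447/3670) = 23.22°; cos θ_c = 0.9190.
tᵢ = 2h cos θ_c/V₁ ⇒ h = tᵢ·V₁/(2 cos θ_c) = 0.023·1447/(2·0.9190) = 18.11 m.

18.1 m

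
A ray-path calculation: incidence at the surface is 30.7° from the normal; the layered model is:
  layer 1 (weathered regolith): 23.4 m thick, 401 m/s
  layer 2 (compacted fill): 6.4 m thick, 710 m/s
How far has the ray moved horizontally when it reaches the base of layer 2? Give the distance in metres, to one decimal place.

Apply Snell's law at each interface; in layer i the horizontal offset is hᵢ·tan θᵢ.
Layer 1: θ = 30.70°; offset = 23.4·tan 30.70° = 13.894 m.
Layer 2: sin θ = 710·sin 30.7°/401 = 0.9040, θ = 64.68°; offset = 6.4·tan 64.68° = 13.529 m.
Summing the layer offsets gives 27.423 m.

27.4 m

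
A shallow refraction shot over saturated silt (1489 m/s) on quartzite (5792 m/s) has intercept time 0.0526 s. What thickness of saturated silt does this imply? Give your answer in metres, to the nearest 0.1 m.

θ_c = arcsin(1489/5792) = 14.90°; cos θ_c = 0.9664.
tᵢ = 2h cos θ_c/V₁ ⇒ h = tᵢ·V₁/(2 cos θ_c) = 0.0526·1489/(2·0.9664) = 40.52 m.

40.5 m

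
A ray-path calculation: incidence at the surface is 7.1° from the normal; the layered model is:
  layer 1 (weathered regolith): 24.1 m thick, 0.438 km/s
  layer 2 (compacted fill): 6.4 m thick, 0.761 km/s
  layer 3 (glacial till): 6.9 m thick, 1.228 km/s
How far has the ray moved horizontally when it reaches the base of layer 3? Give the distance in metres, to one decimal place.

Ray parameter p = sin 7.1° / 0.438 km/s = 2.8220e-01 s/km.
Layer 1: θ = 7.10°; offset = 24.1·tan 7.10° = 3.002 m.
Layer 2: sin θ = p·0.761 = 0.2148 → θ = 12.40°; offset = 6.4·tan 12.40° = 1.407 m.
Layer 3: sin θ = p·1.228 = 0.3465 → θ = 20.28°; offset = 6.9·tan 20.28° = 2.549 m.
Summing the layer offsets gives 6.958 m.

7.0 m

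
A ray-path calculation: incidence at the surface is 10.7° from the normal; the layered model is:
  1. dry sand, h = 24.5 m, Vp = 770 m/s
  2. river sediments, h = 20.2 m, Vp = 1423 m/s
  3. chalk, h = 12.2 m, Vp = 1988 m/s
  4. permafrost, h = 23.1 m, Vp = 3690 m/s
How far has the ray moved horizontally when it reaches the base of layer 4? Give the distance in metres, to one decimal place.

Apply Snell's law at each interface; in layer i the horizontal offset is hᵢ·tan θᵢ.
Layer 1: θ = 10.70°; offset = 24.5·tan 10.70° = 4.629 m.
Layer 2: sin θ = 1423·sin 10.7°/770 = 0.3431, θ = 20.07°; offset = 20.2·tan 20.07° = 7.379 m.
Layer 3: sin θ = 1988·sin 10.7°/770 = 0.4794, θ = 28.64°; offset = 12.2·tan 28.64° = 6.664 m.
Layer 4: sin θ = 3690·sin 10.7°/770 = 0.8898, θ = 62.84°; offset = 23.1·tan 62.84° = 45.029 m.
Σ offsets = 63.701 m.

63.7 m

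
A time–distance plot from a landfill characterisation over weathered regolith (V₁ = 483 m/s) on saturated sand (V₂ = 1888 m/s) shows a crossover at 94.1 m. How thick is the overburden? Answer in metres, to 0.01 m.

x_cross = 2h·√((V₂+V₁)/(V₂−V₁)) → h = x_cross / (2·√((V₂+V₁)/(V₂−V₁))).
√((V₂+V₁)/(V₂−V₁)) = √((1888+483)/(1888−483)) = 1.2991.
h = 94.1 / (2·1.2991) = 36.22 m.

36.22 m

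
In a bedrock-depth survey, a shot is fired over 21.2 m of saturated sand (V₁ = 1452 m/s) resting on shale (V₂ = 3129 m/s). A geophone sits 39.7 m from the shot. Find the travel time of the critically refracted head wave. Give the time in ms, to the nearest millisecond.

θ_c = arcsin(V₁/V₂) = arcsin(1452/3129) = 27.65°, cos θ_c = 0.8858.
Intercept time tᵢ = 2h cos θ_c / V₁ = 2·21.2·0.8858/1452 = 0.02587 s.
t = x/V₂ + tᵢ = 39.7/3129 + 0.02587 = 0.03855 s.

39 ms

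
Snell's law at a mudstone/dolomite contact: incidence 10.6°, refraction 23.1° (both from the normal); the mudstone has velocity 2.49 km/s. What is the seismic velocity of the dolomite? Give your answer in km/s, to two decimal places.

5.31 km/s

Snell's law: sin 10.6°/V₁ = sin 23.1°/V₂.
V₂ = V₁·sin 23.1°/sin 10.6° = 2.49 × 2.1328 = 5.31 km/s.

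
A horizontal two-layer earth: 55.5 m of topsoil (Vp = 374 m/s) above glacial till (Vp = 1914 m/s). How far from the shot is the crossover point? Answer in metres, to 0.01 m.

135.30 m

θ_c = arcsin(374/1914) = 11.27°, so cos θ_c = 0.9807 and tᵢ = 2h cos θ_c/V₁ = 0.2911 s.
At crossover x/V₁ = x/V₂ + tᵢ ⇒ x = tᵢ/(1/V₁ − 1/V₂) = 0.29107/(2.6738e-03 − 5.2247e-04) = 135.30 m.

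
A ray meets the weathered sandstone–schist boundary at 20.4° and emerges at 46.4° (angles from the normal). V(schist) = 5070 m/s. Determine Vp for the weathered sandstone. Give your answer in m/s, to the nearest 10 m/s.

2440 m/s

sin 20.4° = 0.3486; sin 46.4° = 0.7242.
V₁ = V₂·(sin θ₁/sin θ₂) = 5070·(0.3486/0.7242) = 2440.39 m/s.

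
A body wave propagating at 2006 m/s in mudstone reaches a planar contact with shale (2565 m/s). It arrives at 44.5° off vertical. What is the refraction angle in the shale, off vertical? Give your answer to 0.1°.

Snell's law: sin θ₂ = (V₂/V₁)·sin θ₁ = (2565/2006)·sin 44.5° = 0.8962.
θ₂ = arcsin 0.8962 = 63.67° from the normal.

63.7°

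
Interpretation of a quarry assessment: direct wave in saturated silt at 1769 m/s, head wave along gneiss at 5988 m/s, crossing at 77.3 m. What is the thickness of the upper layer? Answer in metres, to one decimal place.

28.5 m

x_cross = 2h·√((V₂+V₁)/(V₂−V₁)) → h = x_cross / (2·√((V₂+V₁)/(V₂−V₁))).
√((V₂+V₁)/(V₂−V₁)) = √((5988+1769)/(5988−1769)) = 1.3559.
h = 77.3 / (2·1.3559) = 28.50 m.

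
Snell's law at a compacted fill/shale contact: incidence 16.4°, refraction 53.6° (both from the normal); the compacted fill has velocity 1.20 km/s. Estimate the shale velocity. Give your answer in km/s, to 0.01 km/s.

3.42 km/s

sin 16.4° = 0.2823; sin 53.6° = 0.8049.
V₂ = V₁·(sin θ₂/sin θ₁) = 1.20·(0.8049/0.2823) = 3.42 km/s.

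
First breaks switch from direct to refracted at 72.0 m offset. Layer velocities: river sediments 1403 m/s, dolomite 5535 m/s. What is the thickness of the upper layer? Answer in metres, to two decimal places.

h = (x_cross/2)·√((V₂−V₁)/(V₂+V₁)).
(V₂−V₁)/(V₂+V₁) = (5535−1403)/(5535+1403) = 0.5956; √ = 0.7717.
h = (72.0/2)·0.7717 = 27.78 m.

27.78 m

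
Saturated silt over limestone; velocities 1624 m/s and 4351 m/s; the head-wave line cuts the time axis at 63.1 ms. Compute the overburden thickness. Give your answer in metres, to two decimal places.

h = tᵢ·V₁·V₂ / (2·√(V₂²−V₁²)).
√(V₂²−V₁²) = √(4351² − 1624²) = 4036.6 m/s.
h = 0.0631 s × 1624 × 4351 / (2 × 4036.6) = 55.23 m.

55.23 m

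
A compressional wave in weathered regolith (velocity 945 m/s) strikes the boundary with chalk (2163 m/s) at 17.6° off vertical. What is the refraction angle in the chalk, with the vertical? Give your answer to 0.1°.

sin θ₁/V₁ = sin θ₂/V₂ ⇒ sin θ₂ = 2163·sin 17.6°/945 = 2163·0.3024/945 = 0.6921.
θ₂ = arcsin 0.6921 = 43.80° from the normal.

43.8°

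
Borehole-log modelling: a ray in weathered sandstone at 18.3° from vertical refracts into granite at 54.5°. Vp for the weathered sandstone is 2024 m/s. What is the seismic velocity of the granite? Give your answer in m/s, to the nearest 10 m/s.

5250 m/s

Snell's law: sin 18.3°/V₁ = sin 54.5°/V₂.
V₂ = V₁·sin 54.5°/sin 18.3° = 2024 × 2.5928 = 5247.80 m/s.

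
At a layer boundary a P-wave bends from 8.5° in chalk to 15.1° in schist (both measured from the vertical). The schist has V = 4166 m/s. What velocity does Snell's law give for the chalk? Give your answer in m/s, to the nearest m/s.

Snell's law: sin 8.5°/V₁ = sin 15.1°/V₂.
V₁ = V₂·sin 8.5°/sin 15.1° = 4166 × 0.5674 = 2363.77 m/s.

2364 m/s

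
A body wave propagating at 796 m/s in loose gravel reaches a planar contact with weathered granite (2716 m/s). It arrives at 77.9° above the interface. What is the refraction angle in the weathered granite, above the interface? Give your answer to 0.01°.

Angle from the normal: 90° − 77.9° = 12.1°.
sin θ₁/V₁ = sin θ₂/V₂ ⇒ sin θ₂ = 2716·sin 12.1°/796 = 2716·0.2096/796 = 0.7152.
θ₂ = arcsin 0.7152 = 45.66° from the normal.
From the interface: 90° − 45.66° = 44.34°.

44.34°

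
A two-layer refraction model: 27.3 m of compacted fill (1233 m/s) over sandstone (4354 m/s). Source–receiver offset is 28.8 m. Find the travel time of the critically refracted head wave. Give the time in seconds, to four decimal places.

t = x/V₂ + 2h·√(V₂²−V₁²)/(V₁V₂).
√(V₂²−V₁²) = √(4354²−1233²) = 4175.8 m/s; delay term = 2·27.3·4175.8/(1233·4354) = 0.04247 s.
t = 28.8/4354 + 0.04247 = 0.04908 s.

0.0491 s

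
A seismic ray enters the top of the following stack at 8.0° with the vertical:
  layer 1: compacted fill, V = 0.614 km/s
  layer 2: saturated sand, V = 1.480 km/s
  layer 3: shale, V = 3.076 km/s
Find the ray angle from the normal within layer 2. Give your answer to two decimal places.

19.60°

Ray parameter p = sin 8.0° / 0.614 = 2.2667e-01 s/km.
sin θ_2 = p·V_2 = 2.2667e-01 × 1.480 = 0.3355.
θ_2 = arcsin 0.3355 = 19.60°.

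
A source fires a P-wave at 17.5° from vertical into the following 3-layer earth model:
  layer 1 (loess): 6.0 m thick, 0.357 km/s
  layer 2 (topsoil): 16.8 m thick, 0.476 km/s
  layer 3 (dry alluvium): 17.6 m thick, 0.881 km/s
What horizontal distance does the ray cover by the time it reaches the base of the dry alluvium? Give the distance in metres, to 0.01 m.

28.73 m

p = sin θ₁/V₁ = sin 17.5°/0.357 = 8.4231e-01 s/km is conserved through the stack.
Layer 1: θ = 17.50°; offset = 6.0·tan 17.50° = 1.8918 m.
Layer 2: sin θ = p·0.476 = 0.4009 → θ = 23.64°; offset = 16.8·tan 23.64° = 7.3527 m.
Layer 3: sin θ = p·0.881 = 0.7421 → θ = 47.91°; offset = 17.6·tan 47.91° = 19.4843 m.
Total horizontal offset = 28.7287 m.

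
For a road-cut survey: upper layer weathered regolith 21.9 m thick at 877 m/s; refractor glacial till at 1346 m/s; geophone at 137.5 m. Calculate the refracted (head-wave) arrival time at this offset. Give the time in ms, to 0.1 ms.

θ_c = arcsin(V₁/V₂) = arcsin(877/1346) = 40.66°, cos θ_c = 0.7586.
Intercept time tᵢ = 2h cos θ_c / V₁ = 2·21.9·0.7586/877 = 0.03789 s.
t = x/V₂ + tᵢ = 137.5/1346 + 0.03789 = 0.14004 s.

140.0 ms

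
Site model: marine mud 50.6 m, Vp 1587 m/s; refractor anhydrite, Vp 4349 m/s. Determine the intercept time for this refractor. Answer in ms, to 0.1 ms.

59.4 ms

θ_c = arcsin(V₁/V₂) = arcsin(1587/4349) = 21.40°; cos θ_c = 0.9310.
tᵢ = 2h·cos θ_c / V₁ = 2·50.6·0.9310 / 1587 = 0.05937 s.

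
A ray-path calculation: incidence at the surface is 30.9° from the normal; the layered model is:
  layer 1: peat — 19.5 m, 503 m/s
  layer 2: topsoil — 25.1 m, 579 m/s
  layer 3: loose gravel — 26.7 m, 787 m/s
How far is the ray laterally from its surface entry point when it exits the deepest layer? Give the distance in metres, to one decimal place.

p = sin θ₁/V₁ = sin 30.9°/503 = 1.0210e-03 s/m is conserved through the stack.
Layer 1: θ = 30.90°; offset = 19.5·tan 30.90° = 11.671 m.
Layer 2: sin θ = p·579 = 0.5911 → θ = 36.24°; offset = 25.1·tan 36.24° = 18.396 m.
Layer 3: sin θ = p·787 = 0.8035 → θ = 53.46°; offset = 26.7·tan 53.46° = 36.037 m.
Σ offsets = 66.103 m.

66.1 m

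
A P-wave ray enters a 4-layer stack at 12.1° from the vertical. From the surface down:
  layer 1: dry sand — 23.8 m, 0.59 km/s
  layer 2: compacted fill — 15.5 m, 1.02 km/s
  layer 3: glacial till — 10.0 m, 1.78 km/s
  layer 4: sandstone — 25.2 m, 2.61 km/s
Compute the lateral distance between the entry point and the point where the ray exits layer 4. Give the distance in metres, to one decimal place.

81.7 m

Apply Snell's law at each interface; in layer i the horizontal offset is hᵢ·tan θᵢ.
Layer 1: θ = 12.10°; offset = 23.8·tan 12.10° = 5.102 m.
Layer 2: sin θ = 1.02·sin 12.1°/0.59 = 0.3624, θ = 21.25°; offset = 15.5·tan 21.25° = 6.027 m.
Layer 3: sin θ = 1.78·sin 12.1°/0.59 = 0.6324, θ = 39.23°; offset = 10.0·tan 39.23° = 8.164 m.
Layer 4: sin θ = 2.61·sin 12.1°/0.59 = 0.9273, θ = 68.02°; offset = 25.2·tan 68.02° = 62.426 m.
Summing the layer offsets gives 81.719 m.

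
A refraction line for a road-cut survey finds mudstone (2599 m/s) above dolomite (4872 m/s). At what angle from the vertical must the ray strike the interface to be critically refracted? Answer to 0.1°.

At critical incidence the refracted ray runs along the interface (θ₂ = 90°), so sin θ_c = V₁/V₂.
θ_c = arcsin(2599/4872) = arcsin 0.5335 = 32.24°.

32.2°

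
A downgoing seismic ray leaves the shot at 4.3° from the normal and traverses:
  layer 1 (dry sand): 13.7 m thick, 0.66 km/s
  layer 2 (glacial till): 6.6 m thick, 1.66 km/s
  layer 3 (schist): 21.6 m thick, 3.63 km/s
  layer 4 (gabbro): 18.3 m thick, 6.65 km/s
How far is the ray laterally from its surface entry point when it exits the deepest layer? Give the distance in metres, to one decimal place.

Apply Snell's law at each interface; in layer i the horizontal offset is hᵢ·tan θᵢ.
Layer 1: θ = 4.30°; offset = 13.7·tan 4.30° = 1.030 m.
Layer 2: sin θ = 1.66·sin 4.3°/0.66 = 0.1886, θ = 10.87°; offset = 6.6·tan 10.87° = 1.267 m.
Layer 3: sin θ = 3.63·sin 4.3°/0.66 = 0.4124, θ = 24.35°; offset = 21.6·tan 24.35° = 9.778 m.
Layer 4: sin θ = 6.65·sin 4.3°/0.66 = 0.7555, θ = 49.07°; offset = 18.3·tan 49.07° = 21.101 m.
Summing the layer offsets gives 33.176 m.

33.2 m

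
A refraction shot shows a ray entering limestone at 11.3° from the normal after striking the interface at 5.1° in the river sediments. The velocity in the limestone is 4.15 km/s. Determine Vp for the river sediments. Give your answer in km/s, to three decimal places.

sin 5.1° = 0.0889; sin 11.3° = 0.1959.
V₁ = V₂·(sin θ₁/sin θ₂) = 4.15·(0.0889/0.1959) = 1.883 km/s.

1.883 km/s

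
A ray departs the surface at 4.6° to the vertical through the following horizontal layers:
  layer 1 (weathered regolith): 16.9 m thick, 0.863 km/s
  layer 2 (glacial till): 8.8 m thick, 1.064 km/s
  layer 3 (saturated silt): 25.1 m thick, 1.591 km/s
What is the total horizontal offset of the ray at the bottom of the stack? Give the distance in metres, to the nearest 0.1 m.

6.0 m

p = sin θ₁/V₁ = sin 4.6°/0.863 = 9.2930e-02 s/km is conserved through the stack.
Layer 1: θ = 4.60°; offset = 16.9·tan 4.60° = 1.360 m.
Layer 2: sin θ = p·1.064 = 0.0989 → θ = 5.67°; offset = 8.8·tan 5.67° = 0.874 m.
Layer 3: sin θ = p·1.591 = 0.1479 → θ = 8.50°; offset = 25.1·tan 8.50° = 3.752 m.
Total horizontal offset = 5.986 m.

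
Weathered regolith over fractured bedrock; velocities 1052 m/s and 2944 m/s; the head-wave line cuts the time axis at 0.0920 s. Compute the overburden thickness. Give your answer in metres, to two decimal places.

51.81 m

θ_c = arcsin(1052/2944) = 20.94°; cos θ_c = 0.9340.
tᵢ = 2h cos θ_c/V₁ ⇒ h = tᵢ·V₁/(2 cos θ_c) = 0.092·1052/(2·0.9340) = 51.81 m.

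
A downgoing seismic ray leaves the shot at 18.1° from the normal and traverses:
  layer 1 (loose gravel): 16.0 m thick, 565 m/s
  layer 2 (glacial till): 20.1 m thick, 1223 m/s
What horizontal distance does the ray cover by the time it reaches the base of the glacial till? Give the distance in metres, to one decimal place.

Ray parameter p = sin 18.1° / 565 m/s = 5.4987e-04 s/m.
Layer 1: θ = 18.10°; offset = 16.0·tan 18.10° = 5.230 m.
Layer 2: sin θ = p·1223 = 0.6725 → θ = 42.26°; offset = 20.1·tan 42.26° = 18.264 m.
Σ offsets = 23.493 m.

23.5 m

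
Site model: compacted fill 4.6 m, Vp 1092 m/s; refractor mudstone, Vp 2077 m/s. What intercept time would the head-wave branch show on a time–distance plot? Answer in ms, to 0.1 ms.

7.2 ms

θ_c = arcsin(V₁/V₂) = arcsin(1092/2077) = 31.72°; cos θ_c = 0.8506.
tᵢ = 2h·cos θ_c / V₁ = 2·4.6·0.8506 / 1092 = 0.00717 s.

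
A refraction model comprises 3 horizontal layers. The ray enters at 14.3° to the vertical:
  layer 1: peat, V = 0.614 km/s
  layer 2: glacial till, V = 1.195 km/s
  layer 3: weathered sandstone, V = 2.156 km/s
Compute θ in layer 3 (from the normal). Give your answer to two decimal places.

60.15°

Snell's law across each interface conserves sin θ / V, so sin θ_3 = V_3·sin θ₁/V₁.
sin θ_3 = 2.156 × sin 14.3° / 0.614 = 0.8673.
θ_3 = 60.15° from the vertical.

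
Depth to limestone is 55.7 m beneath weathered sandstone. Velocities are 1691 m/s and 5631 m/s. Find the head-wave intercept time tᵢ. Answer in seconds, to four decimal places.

θ_c = arcsin(V₁/V₂) = arcsin(1691/5631) = 17.48°; cos θ_c = 0.9538.
tᵢ = 2h·cos θ_c / V₁ = 2·55.7·0.9538 / 1691 = 0.06284 s.

0.0628 s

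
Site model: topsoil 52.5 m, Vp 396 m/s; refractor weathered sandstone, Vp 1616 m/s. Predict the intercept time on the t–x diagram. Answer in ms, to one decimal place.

θ_c = arcsin(V₁/V₂) = arcsin(396/1616) = 14.18°; cos θ_c = 0.9695.
tᵢ = 2h·cos θ_c / V₁ = 2·52.5·0.9695 / 396 = 0.25707 s.

257.1 ms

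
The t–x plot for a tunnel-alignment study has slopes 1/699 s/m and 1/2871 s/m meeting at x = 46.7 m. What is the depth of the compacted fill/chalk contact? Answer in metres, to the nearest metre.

x_cross = 2h·√((V₂+V₁)/(V₂−V₁)) → h = x_cross / (2·√((V₂+V₁)/(V₂−V₁))).
√((V₂+V₁)/(V₂−V₁)) = √((2871+699)/(2871−699)) = 1.2820.
h = 46.7 / (2·1.2820) = 18.21 m.

18 m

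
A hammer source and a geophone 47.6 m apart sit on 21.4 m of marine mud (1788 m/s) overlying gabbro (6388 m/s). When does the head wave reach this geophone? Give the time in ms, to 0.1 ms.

30.4 ms

θ_c = arcsin(V₁/V₂) = arcsin(1788/6388) = 16.25°, cos θ_c = 0.9600.
Intercept time tᵢ = 2h cos θ_c / V₁ = 2·21.4·0.9600/1788 = 0.02298 s.
t = x/V₂ + tᵢ = 47.6/6388 + 0.02298 = 0.03043 s.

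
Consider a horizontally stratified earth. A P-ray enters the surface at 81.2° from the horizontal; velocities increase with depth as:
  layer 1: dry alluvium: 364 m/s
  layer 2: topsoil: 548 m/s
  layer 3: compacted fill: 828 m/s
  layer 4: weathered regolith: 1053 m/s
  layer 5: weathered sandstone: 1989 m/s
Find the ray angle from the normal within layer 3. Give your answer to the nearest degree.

From the normal: θ₁ = 90° − 81.2° = 8.8°.
Snell's law across each interface conserves sin θ / V, so sin θ_3 = V_3·sin θ₁/V₁.
sin θ_3 = 828 × sin 8.8° / 364 = 0.3480.
θ_3 = 20.37° from the vertical.

20°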